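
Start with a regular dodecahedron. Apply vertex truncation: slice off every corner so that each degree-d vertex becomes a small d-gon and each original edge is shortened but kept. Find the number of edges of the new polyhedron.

90

The base solid has V = 20, E = 30, F = 12.
Truncation replaces each original edge-end by a new vertex, so V′ = 2E = 60.
Each original edge survives, and each old vertex of degree d contributes d new edges; summing degrees gives Σd = 2E, so E′ = E + 2E = 3E = 90.
Each original face survives and each original vertex becomes one new face: F′ = F + V = 32.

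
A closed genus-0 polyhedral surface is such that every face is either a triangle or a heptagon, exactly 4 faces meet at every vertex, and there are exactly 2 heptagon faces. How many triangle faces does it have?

Let x be the number of triangles; then F = 2 + x.
Edge–face incidences: 2E = 7·2 + 3·x = 14 + 3x.
Every vertex has degree 4, so 4V = 2E.
Euler: V − E + F = 2 ⇒ (2E)/4 − E + (2 + x) = 2.
Multiply by 8: 2·(2E) − 4·(2E) + 8·(2 + x) = 16, i.e. 16 + 8x − 2·(14 + 3x) = 16.
Collecting terms: 2x − 12 = 16, so 2x = 28, so x = 14.
Then 2E = 14 + 3·14 = 56, so E = 28, V = 2E/4 = 14, F = 2 + 14 = 16.

14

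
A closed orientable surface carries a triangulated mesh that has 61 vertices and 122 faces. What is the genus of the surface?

Every face is a triangle, so 2E = 3·122 = 366, giving E = 183.
χ = V − E + F = 61 − 183 + 122 = 0.
For a closed orientable surface χ = 2 − 2g, so g = (2 − (0))/2 = 1.

1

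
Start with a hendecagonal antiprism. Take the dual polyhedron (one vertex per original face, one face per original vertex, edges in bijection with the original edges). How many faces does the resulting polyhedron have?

22

The base solid has V = 22, E = 44, F = 24.
The dual swaps V and F and preserves E: V′ = F = 24, E′ = E = 44, F′ = V = 22.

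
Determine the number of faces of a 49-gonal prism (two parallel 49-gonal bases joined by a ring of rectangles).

51

A prism on an n-gon has two n-gon bases and n rectangular sides: V = 2·49 = 98, E = 3·49 = 147, F = 49 + 2 = 51.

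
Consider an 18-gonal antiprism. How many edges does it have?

72

An antiprism on an n-gon has two n-gon caps and 2n triangles: V = 2·18 = 36, E = 4·18 = 72, F = 2·18 + 2 = 38.
Check: V − E + F = 36 − 72 + 38 = 2.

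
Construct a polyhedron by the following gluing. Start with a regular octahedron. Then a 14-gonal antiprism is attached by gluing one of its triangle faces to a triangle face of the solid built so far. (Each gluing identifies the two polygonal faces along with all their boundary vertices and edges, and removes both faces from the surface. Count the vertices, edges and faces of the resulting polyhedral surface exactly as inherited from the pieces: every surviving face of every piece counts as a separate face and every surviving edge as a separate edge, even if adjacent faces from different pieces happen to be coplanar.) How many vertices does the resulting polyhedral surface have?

A regular octahedron: V=6, E=12, F=8.
Attach a 14-gonal antiprism (V=28, E=56, F=30) along a 3-gon: merge 3 vertices and 3 edges, delete both glued faces → V=31, E=65, F=36.
Check: V − E + F = 31 − 65 + 36 = 2.

31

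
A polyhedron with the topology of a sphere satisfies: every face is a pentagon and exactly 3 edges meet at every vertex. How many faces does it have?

12

Each face has 5 edges and each edge borders two faces, so 2E = 5F.
Each vertex has degree 3, so 3V = 2E and hence V = 5F/3.
Euler: V − E + F = 2 ⇒ (5F/3) − (5F/2) + F = 2.
Multiply by 6: (10 − 15 + 6)F = 12, i.e. 1F = 12.
So F = 12, E = 5·12/2 = 30, V = 5·12/3 = 20.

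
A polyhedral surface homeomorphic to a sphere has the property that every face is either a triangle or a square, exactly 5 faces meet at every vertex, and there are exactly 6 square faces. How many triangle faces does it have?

32

Let x be the number of triangles; then F = 6 + x.
Edge–face incidences: 2E = 4·6 + 3·x = 24 + 3x.
Every vertex has degree 5, so 5V = 2E.
Euler: V − E + F = 2 ⇒ (2E)/5 − E + (6 + x) = 2.
Multiply by 10: 2·(2E) − 5·(2E) + 10·(6 + x) = 20, i.e. 60 + 10x − 3·(24 + 3x) = 20.
Collecting terms: x − 12 = 20, so x = 32.
Then 2E = 24 + 3·32 = 120, so E = 60, V = 2E/5 = 24, F = 6 + 32 = 38.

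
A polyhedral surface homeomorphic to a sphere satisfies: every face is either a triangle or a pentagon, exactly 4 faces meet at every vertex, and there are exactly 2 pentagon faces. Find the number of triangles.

10

Let x be the number of triangles; then F = 2 + x.
Edge–face incidences: 2E = 5·2 + 3·x = 10 + 3x.
Every vertex has degree 4, so 4V = 2E.
Euler: V − E + F = 2 ⇒ (2E)/4 − E + (2 + x) = 2.
Multiply by 8: 2·(2E) − 4·(2E) + 8·(2 + x) = 16, i.e. 16 + 8x − 2·(10 + 3x) = 16.
Collecting terms: 2x − 4 = 16, so 2x = 20, so x = 10.
Then 2E = 10 + 3·10 = 40, so E = 20, V = 2E/4 = 10, F = 2 + 10 = 12.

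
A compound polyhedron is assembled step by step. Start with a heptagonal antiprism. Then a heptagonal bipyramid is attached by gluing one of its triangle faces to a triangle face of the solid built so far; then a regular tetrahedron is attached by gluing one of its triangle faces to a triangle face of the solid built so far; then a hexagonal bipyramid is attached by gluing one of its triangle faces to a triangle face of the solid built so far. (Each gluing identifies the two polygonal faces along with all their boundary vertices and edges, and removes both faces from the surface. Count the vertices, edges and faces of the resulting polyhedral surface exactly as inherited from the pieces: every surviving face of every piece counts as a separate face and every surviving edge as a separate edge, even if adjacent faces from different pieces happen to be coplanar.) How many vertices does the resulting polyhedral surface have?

A heptagonal antiprism: V=14, E=28, F=16.
Attach a heptagonal bipyramid (V=9, E=21, F=14) along a 3-gon: merge 3 vertices and 3 edges, delete both glued faces → V=20, E=46, F=28.
Attach a regular tetrahedron (V=4, E=6, F=4) along a 3-gon: merge 3 vertices and 3 edges, delete both glued faces → V=21, E=49, F=30.
Attach a hexagonal bipyramid (V=8, E=18, F=12) along a 3-gon: merge 3 vertices and 3 edges, delete both glued faces → V=26, E=64, F=40.
Check: V − E + F = 26 − 64 + 40 = 2.

26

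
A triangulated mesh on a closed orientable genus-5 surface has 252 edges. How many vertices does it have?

χ = 2 − 2·5 = -8, and every face is a triangle so 3F = 2E.
F = 2E/3 = 168. Then V = -8 + E − F = -8 + 252 − 168 = 76.

76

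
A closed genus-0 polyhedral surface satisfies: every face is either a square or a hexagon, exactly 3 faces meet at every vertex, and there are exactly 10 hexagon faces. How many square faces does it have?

Let x be the number of squares; then F = 10 + x.
Edge–face incidences: 2E = 6·10 + 4·x = 60 + 4x.
Every vertex has degree 3, so 3V = 2E.
Euler: V − E + F = 2 ⇒ (2E)/3 − E + (10 + x) = 2.
Multiply by 6: 2·(2E) − 3·(2E) + 6·(10 + x) = 12, i.e. 60 + 6x − (60 + 4x) = 12.
Collecting terms: 2x = 12, so x = 6.
Then 2E = 60 + 4·6 = 84, so E = 42, V = 2E/3 = 28, F = 10 + 6 = 16.

6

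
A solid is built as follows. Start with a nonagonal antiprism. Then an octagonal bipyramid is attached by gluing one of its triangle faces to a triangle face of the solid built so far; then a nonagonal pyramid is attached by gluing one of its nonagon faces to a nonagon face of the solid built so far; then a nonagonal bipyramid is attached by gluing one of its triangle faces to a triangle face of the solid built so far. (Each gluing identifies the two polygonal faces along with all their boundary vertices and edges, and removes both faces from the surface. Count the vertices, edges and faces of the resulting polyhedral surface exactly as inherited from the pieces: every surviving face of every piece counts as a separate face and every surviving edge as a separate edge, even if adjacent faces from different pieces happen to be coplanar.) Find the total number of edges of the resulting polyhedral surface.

90

A nonagonal antiprism: V=18, E=36, F=20.
Attach an octagonal bipyramid (V=10, E=24, F=16) along a 3-gon: merge 3 vertices and 3 edges, delete both glued faces → V=25, E=57, F=34.
Attach a nonagonal pyramid (V=10, E=18, F=10) along a 9-gon: merge 9 vertices and 9 edges, delete both glued faces → V=26, E=66, F=42.
Attach a nonagonal bipyramid (V=11, E=27, F=18) along a 3-gon: merge 3 vertices and 3 edges, delete both glued faces → V=34, E=90, F=58.
Check: V − E + F = 34 − 90 + 58 = 2.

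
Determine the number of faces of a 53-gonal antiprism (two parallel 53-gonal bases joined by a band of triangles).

An antiprism on an n-gon has two n-gon caps and 2n triangles: V = 2·53 = 106, E = 4·53 = 212, F = 2·53 + 2 = 108.

108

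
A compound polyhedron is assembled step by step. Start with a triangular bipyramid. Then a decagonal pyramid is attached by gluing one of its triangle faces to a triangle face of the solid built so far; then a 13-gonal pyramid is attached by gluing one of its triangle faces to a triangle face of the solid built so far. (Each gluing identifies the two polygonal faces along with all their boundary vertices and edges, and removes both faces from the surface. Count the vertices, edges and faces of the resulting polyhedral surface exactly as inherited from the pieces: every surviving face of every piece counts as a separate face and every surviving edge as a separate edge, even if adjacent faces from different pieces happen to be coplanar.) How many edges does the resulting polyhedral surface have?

49

A triangular bipyramid: V=5, E=9, F=6.
Attach a decagonal pyramid (V=11, E=20, F=11) along a 3-gon: merge 3 vertices and 3 edges, delete both glued faces → V=13, E=26, F=15.
Attach a 13-gonal pyramid (V=14, E=26, F=14) along a 3-gon: merge 3 vertices and 3 edges, delete both glued faces → V=24, E=49, F=27.
Check: V − E + F = 24 − 49 + 27 = 2.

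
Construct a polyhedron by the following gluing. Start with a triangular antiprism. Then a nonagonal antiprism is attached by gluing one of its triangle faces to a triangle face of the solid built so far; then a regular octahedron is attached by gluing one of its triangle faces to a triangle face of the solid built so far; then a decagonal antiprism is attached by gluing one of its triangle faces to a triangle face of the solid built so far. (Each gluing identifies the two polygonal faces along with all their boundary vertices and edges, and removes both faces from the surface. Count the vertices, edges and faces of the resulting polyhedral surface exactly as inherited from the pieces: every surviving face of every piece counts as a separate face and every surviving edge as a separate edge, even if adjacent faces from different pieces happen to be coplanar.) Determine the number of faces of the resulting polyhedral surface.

52

A triangular antiprism: V=6, E=12, F=8.
Attach a nonagonal antiprism (V=18, E=36, F=20) along a 3-gon: merge 3 vertices and 3 edges, delete both glued faces → V=21, E=45, F=26.
Attach a regular octahedron (V=6, E=12, F=8) along a 3-gon: merge 3 vertices and 3 edges, delete both glued faces → V=24, E=54, F=32.
Attach a decagonal antiprism (V=20, E=40, F=22) along a 3-gon: merge 3 vertices and 3 edges, delete both glued faces → V=41, E=91, F=52.
Check: V − E + F = 41 − 91 + 52 = 2.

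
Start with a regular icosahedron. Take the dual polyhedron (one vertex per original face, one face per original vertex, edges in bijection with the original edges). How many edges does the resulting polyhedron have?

30

The base solid has V = 12, E = 30, F = 20.
The dual swaps V and F and preserves E: V′ = F = 20, E′ = E = 30, F′ = V = 12.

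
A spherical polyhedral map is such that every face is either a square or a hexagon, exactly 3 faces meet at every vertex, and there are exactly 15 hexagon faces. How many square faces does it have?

6

Let x be the number of squares; then F = 15 + x.
Edge–face incidences: 2E = 6·15 + 4·x = 90 + 4x.
Every vertex has degree 3, so 3V = 2E.
Euler: V − E + F = 2 ⇒ (2E)/3 − E + (15 + x) = 2.
Multiply by 6: 2·(2E) − 3·(2E) + 6·(15 + x) = 12, i.e. 90 + 6x − (90 + 4x) = 12.
Collecting terms: 2x = 12, so x = 6.
Then 2E = 90 + 4·6 = 114, so E = 57, V = 2E/3 = 38, F = 15 + 6 = 21.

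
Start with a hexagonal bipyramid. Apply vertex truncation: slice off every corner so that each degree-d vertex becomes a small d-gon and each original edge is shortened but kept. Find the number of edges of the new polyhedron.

The base solid has V = 8, E = 18, F = 12.
Truncation replaces each original edge-end by a new vertex, so V′ = 2E = 36.
Each original edge survives, and each old vertex of degree d contributes d new edges; summing degrees gives Σd = 2E, so E′ = E + 2E = 3E = 54.
Each original face survives and each original vertex becomes one new face: F′ = F + V = 20.

54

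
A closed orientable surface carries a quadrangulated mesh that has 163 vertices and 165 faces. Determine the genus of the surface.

Every face is a square, so 2E = 4·165 = 660, giving E = 330.
χ = V − E + F = 163 − 330 + 165 = -2.
For a closed orientable surface χ = 2 − 2g, so g = (2 − (-2))/2 = 2.

2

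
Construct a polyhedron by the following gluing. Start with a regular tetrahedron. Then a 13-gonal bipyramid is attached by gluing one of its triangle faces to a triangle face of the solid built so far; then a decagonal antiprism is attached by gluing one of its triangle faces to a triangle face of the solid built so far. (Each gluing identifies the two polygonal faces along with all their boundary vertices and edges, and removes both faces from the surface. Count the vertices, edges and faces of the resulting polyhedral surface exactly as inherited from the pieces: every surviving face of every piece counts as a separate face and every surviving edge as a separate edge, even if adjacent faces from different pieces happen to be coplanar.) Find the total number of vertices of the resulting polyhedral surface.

33

A regular tetrahedron: V=4, E=6, F=4.
Attach a 13-gonal bipyramid (V=15, E=39, F=26) along a 3-gon: merge 3 vertices and 3 edges, delete both glued faces → V=16, E=42, F=28.
Attach a decagonal antiprism (V=20, E=40, F=22) along a 3-gon: merge 3 vertices and 3 edges, delete both glued faces → V=33, E=79, F=48.
Check: V − E + F = 33 − 79 + 48 = 2.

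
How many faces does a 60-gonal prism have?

A prism on an n-gon has two n-gon bases and n rectangular sides: V = 2·60 = 120, E = 3·60 = 180, F = 60 + 2 = 62.
Check: V − E + F = 120 − 180 + 62 = 2.

62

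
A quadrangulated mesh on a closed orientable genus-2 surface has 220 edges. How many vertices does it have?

χ = 2 − 2·2 = -2, and every face is a square so 4F = 2E.
F = 2E/4 = 110. Then V = -2 + E − F = -2 + 220 − 110 = 108.

108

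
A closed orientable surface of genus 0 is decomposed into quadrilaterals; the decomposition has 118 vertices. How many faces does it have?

116

χ = 2 − 2·0 = 2, and every face is a square so 4F = 2E.
V − E + F = 2 with E = 4F/2 gives 118 − (4/2 − 1)·F = 2, so F = 116 and E = 232.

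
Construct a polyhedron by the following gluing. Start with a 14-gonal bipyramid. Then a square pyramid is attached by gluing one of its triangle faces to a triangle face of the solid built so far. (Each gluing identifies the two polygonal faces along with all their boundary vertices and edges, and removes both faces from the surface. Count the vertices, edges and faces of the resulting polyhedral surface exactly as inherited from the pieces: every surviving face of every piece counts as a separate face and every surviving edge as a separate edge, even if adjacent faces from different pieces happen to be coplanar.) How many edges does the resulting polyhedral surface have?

47

A 14-gonal bipyramid: V=16, E=42, F=28.
Attach a square pyramid (V=5, E=8, F=5) along a 3-gon: merge 3 vertices and 3 edges, delete both glued faces → V=18, E=47, F=31.
Check: V − E + F = 18 − 47 + 31 = 2.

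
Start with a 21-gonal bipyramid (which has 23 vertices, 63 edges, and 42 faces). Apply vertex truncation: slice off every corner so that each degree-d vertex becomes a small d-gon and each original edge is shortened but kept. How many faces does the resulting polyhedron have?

Truncation replaces each original edge-end by a new vertex, so V′ = 2E = 126.
Each original edge survives, and each old vertex of degree d contributes d new edges; summing degrees gives Σd = 2E, so E′ = E + 2E = 3E = 189.
Each original face survives and each original vertex becomes one new face: F′ = F + V = 65.

65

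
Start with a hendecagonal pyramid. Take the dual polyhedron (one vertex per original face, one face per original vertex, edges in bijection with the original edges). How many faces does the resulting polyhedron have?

The base solid has V = 12, E = 22, F = 12.
The dual swaps V and F and preserves E: V′ = F = 12, E′ = E = 22, F′ = V = 12.

12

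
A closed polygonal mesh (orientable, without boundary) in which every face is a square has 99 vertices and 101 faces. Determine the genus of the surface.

Every face is a square, so 2E = 4·101 = 404, giving E = 202.
χ = V − E + F = 99 − 202 + 101 = -2.
For a closed orientable surface χ = 2 − 2g, so g = (2 − (-2))/2 = 2.

2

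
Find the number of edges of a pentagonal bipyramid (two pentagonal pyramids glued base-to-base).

15

A bipyramid over an n-gon has 2n triangular faces and n + 2 vertices: V = 5 + 2 = 7, E = 3·5 = 15, F = 2·5 = 10.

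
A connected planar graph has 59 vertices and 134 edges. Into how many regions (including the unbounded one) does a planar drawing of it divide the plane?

77

Euler's formula for a connected plane graph: V − E + F = 2, so F = 2 − 59 + 134 = 77.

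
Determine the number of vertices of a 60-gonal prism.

A prism on an n-gon has two n-gon bases and n rectangular sides: V = 2·60 = 120, E = 3·60 = 180, F = 60 + 2 = 62.

120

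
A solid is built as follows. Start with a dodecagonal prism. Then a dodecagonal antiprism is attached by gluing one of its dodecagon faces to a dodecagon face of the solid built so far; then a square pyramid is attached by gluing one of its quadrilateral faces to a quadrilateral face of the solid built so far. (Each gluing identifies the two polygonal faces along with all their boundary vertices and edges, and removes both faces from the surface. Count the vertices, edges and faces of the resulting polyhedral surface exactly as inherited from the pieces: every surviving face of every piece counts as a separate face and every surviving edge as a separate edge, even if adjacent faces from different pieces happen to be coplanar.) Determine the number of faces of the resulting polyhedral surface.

A dodecagonal prism: V=24, E=36, F=14.
Attach a dodecagonal antiprism (V=24, E=48, F=26) along a 12-gon: merge 12 vertices and 12 edges, delete both glued faces → V=36, E=72, F=38.
Attach a square pyramid (V=5, E=8, F=5) along a 4-gon: merge 4 vertices and 4 edges, delete both glued faces → V=37, E=76, F=41.
Check: V − E + F = 37 − 76 + 41 = 2.

41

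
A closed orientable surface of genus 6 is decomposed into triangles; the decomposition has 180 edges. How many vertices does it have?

χ = 2 − 2·6 = -10, and every face is a triangle so 3F = 2E.
F = 2E/3 = 120. Then V = -10 + E − F = -10 + 180 − 120 = 50.

50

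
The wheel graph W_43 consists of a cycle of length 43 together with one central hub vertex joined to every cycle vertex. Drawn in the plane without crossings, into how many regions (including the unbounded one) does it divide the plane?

44

W_43 has V = 43 + 1 = 44 vertices and E = 2·43 = 86 edges.
By Euler's formula F = 2 − V + E = 2 − 44 + 86 = 44.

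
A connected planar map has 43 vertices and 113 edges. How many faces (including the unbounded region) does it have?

Euler's formula for a connected plane graph: V − E + F = 2, so F = 2 − 43 + 113 = 72.

72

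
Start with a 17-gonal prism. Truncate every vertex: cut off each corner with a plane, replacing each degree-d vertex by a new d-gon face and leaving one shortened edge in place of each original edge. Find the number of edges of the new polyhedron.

153

The base solid has V = 34, E = 51, F = 19.
Truncation replaces each original edge-end by a new vertex, so V′ = 2E = 102.
Each original edge survives, and each old vertex of degree d contributes d new edges; summing degrees gives Σd = 2E, so E′ = E + 2E = 3E = 153.
Each original face survives and each original vertex becomes one new face: F′ = F + V = 53.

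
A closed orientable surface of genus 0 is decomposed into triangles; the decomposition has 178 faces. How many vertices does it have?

91

χ = 2 − 2·0 = 2, and every face is a triangle so 3F = 2E.
E = 3·178/2 = 267. Then V = 2 + E − F = 2 + 267 − 178 = 91.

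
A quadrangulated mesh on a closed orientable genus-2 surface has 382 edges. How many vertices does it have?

χ = 2 − 2·2 = -2, and every face is a square so 4F = 2E.
F = 2E/4 = 191. Then V = -2 + E − F = -2 + 382 − 191 = 189.

189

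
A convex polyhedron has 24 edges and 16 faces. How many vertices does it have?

Here V − E + F = 2.
V = 2 + E − F = 2 + 24 − 16 = 10.

10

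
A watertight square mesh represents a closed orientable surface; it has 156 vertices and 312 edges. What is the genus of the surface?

Every face is a square and each edge borders two faces, so 4F = 2·312, giving F = 156.
χ = V − E + F = 156 − 312 + 156 = 0.
For a closed orientable surface χ = 2 − 2g, so g = (2 − (0))/2 = 1.

1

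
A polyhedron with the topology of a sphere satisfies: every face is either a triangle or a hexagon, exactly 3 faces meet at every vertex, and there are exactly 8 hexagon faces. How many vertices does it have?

Let x be the number of triangles; then F = 8 + x.
Edge–face incidences: 2E = 6·8 + 3·x = 48 + 3x.
Every vertex has degree 3, so 3V = 2E.
Euler: V − E + F = 2 ⇒ (2E)/3 − E + (8 + x) = 2.
Multiply by 6: 2·(2E) − 3·(2E) + 6·(8 + x) = 12, i.e. 48 + 6x − (48 + 3x) = 12.
Collecting terms: 3x = 12, so x = 4.
Then 2E = 48 + 3·4 = 60, so E = 30, V = 2E/3 = 20, F = 8 + 4 = 12.

20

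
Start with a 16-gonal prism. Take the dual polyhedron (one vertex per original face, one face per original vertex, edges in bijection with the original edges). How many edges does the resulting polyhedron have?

48

The base solid has V = 32, E = 48, F = 18.
The dual swaps V and F and preserves E: V′ = F = 18, E′ = E = 48, F′ = V = 32.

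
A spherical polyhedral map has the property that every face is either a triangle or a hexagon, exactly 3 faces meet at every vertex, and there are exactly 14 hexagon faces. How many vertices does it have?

Let x be the number of triangles; then F = 14 + x.
Edge–face incidences: 2E = 6·14 + 3·x = 84 + 3x.
Every vertex has degree 3, so 3V = 2E.
Euler: V − E + F = 2 ⇒ (2E)/3 − E + (14 + x) = 2.
Multiply by 6: 2·(2E) − 3·(2E) + 6·(14 + x) = 12, i.e. 84 + 6x − (84 + 3x) = 12.
Collecting terms: 3x = 12, so x = 4.
Then 2E = 84 + 3·4 = 96, so E = 48, V = 2E/3 = 32, F = 14 + 4 = 18.

32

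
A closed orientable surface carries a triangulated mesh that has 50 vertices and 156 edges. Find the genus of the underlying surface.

2

Every face is a triangle and each edge borders two faces, so 3F = 2·156, giving F = 104.
χ = V − E + F = 50 − 156 + 104 = -2.
For a closed orientable surface χ = 2 − 2g, so g = (2 − (-2))/2 = 2.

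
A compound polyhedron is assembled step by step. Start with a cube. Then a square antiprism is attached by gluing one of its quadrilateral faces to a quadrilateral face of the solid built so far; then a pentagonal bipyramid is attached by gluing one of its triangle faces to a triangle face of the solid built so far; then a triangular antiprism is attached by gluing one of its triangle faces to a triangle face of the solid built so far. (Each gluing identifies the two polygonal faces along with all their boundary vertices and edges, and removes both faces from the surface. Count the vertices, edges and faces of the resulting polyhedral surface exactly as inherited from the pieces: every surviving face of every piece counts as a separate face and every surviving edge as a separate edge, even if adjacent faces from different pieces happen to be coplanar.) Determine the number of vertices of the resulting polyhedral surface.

A cube: V=8, E=12, F=6.
Attach a square antiprism (V=8, E=16, F=10) along a 4-gon: merge 4 vertices and 4 edges, delete both glued faces → V=12, E=24, F=14.
Attach a pentagonal bipyramid (V=7, E=15, F=10) along a 3-gon: merge 3 vertices and 3 edges, delete both glued faces → V=16, E=36, F=22.
Attach a triangular antiprism (V=6, E=12, F=8) along a 3-gon: merge 3 vertices and 3 edges, delete both glued faces → V=19, E=45, F=28.
Check: V − E + F = 19 − 45 + 28 = 2.

19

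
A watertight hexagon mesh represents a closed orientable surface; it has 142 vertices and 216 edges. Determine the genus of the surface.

Every face is a hexagon and each edge borders two faces, so 6F = 2·216, giving F = 72.
χ = V − E + F = 142 − 216 + 72 = -2.
For a closed orientable surface χ = 2 − 2g, so g = (2 − (-2))/2 = 2.

2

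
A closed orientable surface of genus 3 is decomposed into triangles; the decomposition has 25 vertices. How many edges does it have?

87

χ = 2 − 2·3 = -4, and every face is a triangle so 3F = 2E.
V − E + F = -4 with E = 3F/2 gives 25 − (3/2 − 1)·F = -4, so F = 58 and E = 87.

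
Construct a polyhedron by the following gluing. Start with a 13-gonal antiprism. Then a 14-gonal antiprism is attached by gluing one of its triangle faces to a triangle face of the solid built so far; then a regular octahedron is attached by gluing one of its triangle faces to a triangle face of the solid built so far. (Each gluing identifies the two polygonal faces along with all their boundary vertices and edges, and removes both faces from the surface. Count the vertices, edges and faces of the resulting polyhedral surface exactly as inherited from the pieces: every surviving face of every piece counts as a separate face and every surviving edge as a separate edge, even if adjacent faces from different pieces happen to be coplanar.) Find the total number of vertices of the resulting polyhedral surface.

A 13-gonal antiprism: V=26, E=52, F=28.
Attach a 14-gonal antiprism (V=28, E=56, F=30) along a 3-gon: merge 3 vertices and 3 edges, delete both glued faces → V=51, E=105, F=56.
Attach a regular octahedron (V=6, E=12, F=8) along a 3-gon: merge 3 vertices and 3 edges, delete both glued faces → V=54, E=114, F=62.
Check: V − E + F = 54 − 114 + 62 = 2.

54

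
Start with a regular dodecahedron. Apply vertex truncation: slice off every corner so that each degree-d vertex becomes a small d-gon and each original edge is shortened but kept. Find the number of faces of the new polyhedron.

32

The base solid has V = 20, E = 30, F = 12.
Truncation replaces each original edge-end by a new vertex, so V′ = 2E = 60.
Each original edge survives, and each old vertex of degree d contributes d new edges; summing degrees gives Σd = 2E, so E′ = E + 2E = 3E = 90.
Each original face survives and each original vertex becomes one new face: F′ = F + V = 32.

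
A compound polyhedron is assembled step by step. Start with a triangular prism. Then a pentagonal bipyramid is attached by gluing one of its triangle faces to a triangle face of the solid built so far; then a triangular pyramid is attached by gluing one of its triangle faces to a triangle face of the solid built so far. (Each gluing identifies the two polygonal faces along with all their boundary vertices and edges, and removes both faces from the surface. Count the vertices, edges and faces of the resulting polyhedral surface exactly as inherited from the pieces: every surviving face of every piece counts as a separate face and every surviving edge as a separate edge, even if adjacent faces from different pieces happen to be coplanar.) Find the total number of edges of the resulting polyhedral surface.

A triangular prism: V=6, E=9, F=5.
Attach a pentagonal bipyramid (V=7, E=15, F=10) along a 3-gon: merge 3 vertices and 3 edges, delete both glued faces → V=10, E=21, F=13.
Attach a triangular pyramid (V=4, E=6, F=4) along a 3-gon: merge 3 vertices and 3 edges, delete both glued faces → V=11, E=24, F=15.
Check: V − E + F = 11 − 24 + 15 = 2.

24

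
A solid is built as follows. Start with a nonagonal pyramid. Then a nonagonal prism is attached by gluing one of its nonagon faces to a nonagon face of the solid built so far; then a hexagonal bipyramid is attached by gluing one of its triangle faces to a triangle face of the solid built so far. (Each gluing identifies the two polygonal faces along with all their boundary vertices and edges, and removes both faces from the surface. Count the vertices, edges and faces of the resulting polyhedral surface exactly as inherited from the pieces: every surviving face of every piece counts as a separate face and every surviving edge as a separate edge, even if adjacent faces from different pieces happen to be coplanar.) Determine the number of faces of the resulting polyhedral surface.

29

A nonagonal pyramid: V=10, E=18, F=10.
Attach a nonagonal prism (V=18, E=27, F=11) along a 9-gon: merge 9 vertices and 9 edges, delete both glued faces → V=19, E=36, F=19.
Attach a hexagonal bipyramid (V=8, E=18, F=12) along a 3-gon: merge 3 vertices and 3 edges, delete both glued faces → V=24, E=51, F=29.
Check: V − E + F = 24 − 51 + 29 = 2.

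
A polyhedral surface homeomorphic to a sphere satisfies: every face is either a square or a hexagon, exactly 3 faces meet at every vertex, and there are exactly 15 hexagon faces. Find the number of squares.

6

Let x be the number of squares; then F = 15 + x.
Edge–face incidences: 2E = 6·15 + 4·x = 90 + 4x.
Every vertex has degree 3, so 3V = 2E.
Euler: V − E + F = 2 ⇒ (2E)/3 − E + (15 + x) = 2.
Multiply by 6: 2·(2E) − 3·(2E) + 6·(15 + x) = 12, i.e. 90 + 6x − (90 + 4x) = 12.
Collecting terms: 2x = 12, so x = 6.
Then 2E = 90 + 4·6 = 114, so E = 57, V = 2E/3 = 38, F = 15 + 6 = 21.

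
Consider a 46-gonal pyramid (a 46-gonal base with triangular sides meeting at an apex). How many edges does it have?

A pyramid on an n-gon base has one n-gon and n triangles: V = 46 + 1 = 47, E = 2·46 = 92, F = 46 + 1 = 47.

92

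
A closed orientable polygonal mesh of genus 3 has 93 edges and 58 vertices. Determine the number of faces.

31

For a closed orientable surface of genus 3, χ = 2 − 2·3 = -4.
F = -4 − V + E = -4 − 58 + 93 = 31.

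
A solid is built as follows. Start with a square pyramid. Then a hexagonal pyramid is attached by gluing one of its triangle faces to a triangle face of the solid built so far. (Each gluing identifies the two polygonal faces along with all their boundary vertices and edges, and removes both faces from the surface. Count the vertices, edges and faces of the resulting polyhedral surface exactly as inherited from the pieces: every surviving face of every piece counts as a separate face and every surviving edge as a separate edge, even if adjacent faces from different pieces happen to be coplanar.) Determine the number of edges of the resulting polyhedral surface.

A square pyramid: V=5, E=8, F=5.
Attach a hexagonal pyramid (V=7, E=12, F=7) along a 3-gon: merge 3 vertices and 3 edges, delete both glued faces → V=9, E=17, F=10.
Check: V − E + F = 9 − 17 + 10 = 2.

17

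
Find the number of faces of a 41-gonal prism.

43

A prism on an n-gon has two n-gon bases and n rectangular sides: V = 2·41 = 82, E = 3·41 = 123, F = 41 + 2 = 43.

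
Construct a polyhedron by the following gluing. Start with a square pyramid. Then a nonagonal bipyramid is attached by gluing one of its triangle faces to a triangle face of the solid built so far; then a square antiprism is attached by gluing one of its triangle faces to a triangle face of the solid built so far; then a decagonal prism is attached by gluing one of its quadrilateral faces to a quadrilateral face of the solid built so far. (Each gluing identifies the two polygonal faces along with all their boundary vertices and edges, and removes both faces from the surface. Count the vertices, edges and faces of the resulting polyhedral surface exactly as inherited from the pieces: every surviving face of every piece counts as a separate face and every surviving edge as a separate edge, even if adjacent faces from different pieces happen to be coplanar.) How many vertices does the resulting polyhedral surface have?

A square pyramid: V=5, E=8, F=5.
Attach a nonagonal bipyramid (V=11, E=27, F=18) along a 3-gon: merge 3 vertices and 3 edges, delete both glued faces → V=13, E=32, F=21.
Attach a square antiprism (V=8, E=16, F=10) along a 3-gon: merge 3 vertices and 3 edges, delete both glued faces → V=18, E=45, F=29.
Attach a decagonal prism (V=20, E=30, F=12) along a 4-gon: merge 4 vertices and 4 edges, delete both glued faces → V=34, E=71, F=39.
Check: V − E + F = 34 − 71 + 39 = 2.

34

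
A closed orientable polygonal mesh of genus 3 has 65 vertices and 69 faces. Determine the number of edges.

138

For a closed orientable surface of genus 3, χ = 2 − 2·3 = -4.
E = V + F − (-4) = 65 + 69 − (-4) = 138.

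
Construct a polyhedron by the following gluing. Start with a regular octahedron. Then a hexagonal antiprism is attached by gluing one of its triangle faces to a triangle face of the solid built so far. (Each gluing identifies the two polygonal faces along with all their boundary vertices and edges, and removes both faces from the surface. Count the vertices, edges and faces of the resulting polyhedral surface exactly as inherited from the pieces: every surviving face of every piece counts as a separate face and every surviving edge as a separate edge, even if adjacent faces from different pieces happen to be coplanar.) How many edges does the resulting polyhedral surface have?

A regular octahedron: V=6, E=12, F=8.
Attach a hexagonal antiprism (V=12, E=24, F=14) along a 3-gon: merge 3 vertices and 3 edges, delete both glued faces → V=15, E=33, F=20.
Check: V − E + F = 15 − 33 + 20 = 2.

33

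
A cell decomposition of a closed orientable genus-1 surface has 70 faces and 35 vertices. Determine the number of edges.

105

For a closed orientable surface of genus 1, χ = 2 − 2·1 = 0.
E = V + F − (0) = 35 + 70 − (0) = 105.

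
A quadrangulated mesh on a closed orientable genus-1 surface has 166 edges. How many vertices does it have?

χ = 2 − 2·1 = 0, and every face is a square so 4F = 2E.
F = 2E/4 = 83. Then V = 0 + E − F = 0 + 166 − 83 = 83.

83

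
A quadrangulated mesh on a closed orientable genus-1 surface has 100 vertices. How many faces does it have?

χ = 2 − 2·1 = 0, and every face is a square so 4F = 2E.
V − E + F = 0 with E = 4F/2 gives 100 − (4/2 − 1)·F = 0, so F = 100 and E = 200.

100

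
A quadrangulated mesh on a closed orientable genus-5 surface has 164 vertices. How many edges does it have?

344

χ = 2 − 2·5 = -8, and every face is a square so 4F = 2E.
V − E + F = -8 with E = 4F/2 gives 164 − (4/2 − 1)·F = -8, so F = 172 and E = 344.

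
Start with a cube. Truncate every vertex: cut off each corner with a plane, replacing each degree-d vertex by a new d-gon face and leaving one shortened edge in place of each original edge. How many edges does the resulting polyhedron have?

36

The base solid has V = 8, E = 12, F = 6.
Truncation replaces each original edge-end by a new vertex, so V′ = 2E = 24.
Each original edge survives, and each old vertex of degree d contributes d new edges; summing degrees gives Σd = 2E, so E′ = E + 2E = 3E = 36.
Each original face survives and each original vertex becomes one new face: F′ = F + V = 14.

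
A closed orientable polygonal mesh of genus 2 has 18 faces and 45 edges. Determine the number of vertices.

For a closed orientable surface of genus 2, χ = 2 − 2·2 = -2.
V = -2 + E − F = -2 + 45 − 18 = 25.

25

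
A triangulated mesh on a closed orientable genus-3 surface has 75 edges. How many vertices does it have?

21

χ = 2 − 2·3 = -4, and every face is a triangle so 3F = 2E.
F = 2E/3 = 50. Then V = -4 + E − F = -4 + 75 − 50 = 21.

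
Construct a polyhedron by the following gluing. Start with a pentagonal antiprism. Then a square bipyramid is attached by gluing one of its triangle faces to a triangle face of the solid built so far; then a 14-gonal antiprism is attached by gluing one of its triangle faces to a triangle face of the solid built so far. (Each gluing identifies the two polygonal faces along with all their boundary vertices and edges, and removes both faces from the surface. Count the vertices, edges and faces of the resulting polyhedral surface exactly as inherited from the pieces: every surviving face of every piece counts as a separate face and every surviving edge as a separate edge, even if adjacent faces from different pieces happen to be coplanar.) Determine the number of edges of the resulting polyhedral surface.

82

A pentagonal antiprism: V=10, E=20, F=12.
Attach a square bipyramid (V=6, E=12, F=8) along a 3-gon: merge 3 vertices and 3 edges, delete both glued faces → V=13, E=29, F=18.
Attach a 14-gonal antiprism (V=28, E=56, F=30) along a 3-gon: merge 3 vertices and 3 edges, delete both glued faces → V=38, E=82, F=46.
Check: V − E + F = 38 − 82 + 46 = 2.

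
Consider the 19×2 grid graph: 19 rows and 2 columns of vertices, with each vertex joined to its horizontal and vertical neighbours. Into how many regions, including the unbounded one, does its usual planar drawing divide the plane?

19

The grid has V = 19·2 = 38 vertices and E = 19·1 + 2·18 = 55 edges.
F = 2 − V + E = 2 − 38 + 55 = 19.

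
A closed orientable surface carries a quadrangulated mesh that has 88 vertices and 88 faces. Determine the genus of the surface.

1

Every face is a square, so 2E = 4·88 = 352, giving E = 176.
χ = V − E + F = 88 − 176 + 88 = 0.
For a closed orientable surface χ = 2 − 2g, so g = (2 − (0))/2 = 1.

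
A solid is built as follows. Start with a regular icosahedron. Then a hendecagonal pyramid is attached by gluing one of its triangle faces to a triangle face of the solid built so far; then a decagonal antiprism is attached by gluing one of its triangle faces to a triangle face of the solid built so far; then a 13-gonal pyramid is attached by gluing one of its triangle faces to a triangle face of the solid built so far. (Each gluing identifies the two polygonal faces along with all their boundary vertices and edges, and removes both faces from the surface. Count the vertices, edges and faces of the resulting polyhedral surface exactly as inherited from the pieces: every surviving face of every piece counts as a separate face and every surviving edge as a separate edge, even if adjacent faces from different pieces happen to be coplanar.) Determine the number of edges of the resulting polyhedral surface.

109

A regular icosahedron: V=12, E=30, F=20.
Attach a hendecagonal pyramid (V=12, E=22, F=12) along a 3-gon: merge 3 vertices and 3 edges, delete both glued faces → V=21, E=49, F=30.
Attach a decagonal antiprism (V=20, E=40, F=22) along a 3-gon: merge 3 vertices and 3 edges, delete both glued faces → V=38, E=86, F=50.
Attach a 13-gonal pyramid (V=14, E=26, F=14) along a 3-gon: merge 3 vertices and 3 edges, delete both glued faces → V=49, E=109, F=62.
Check: V − E + F = 49 − 109 + 62 = 2.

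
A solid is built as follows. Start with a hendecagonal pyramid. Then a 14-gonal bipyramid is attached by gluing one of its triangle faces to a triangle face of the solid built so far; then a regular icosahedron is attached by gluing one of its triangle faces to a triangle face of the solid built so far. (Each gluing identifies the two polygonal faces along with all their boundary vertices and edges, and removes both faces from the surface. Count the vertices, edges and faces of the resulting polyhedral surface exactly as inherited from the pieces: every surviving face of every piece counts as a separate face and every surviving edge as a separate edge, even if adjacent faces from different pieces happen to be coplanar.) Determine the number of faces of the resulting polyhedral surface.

56

A hendecagonal pyramid: V=12, E=22, F=12.
Attach a 14-gonal bipyramid (V=16, E=42, F=28) along a 3-gon: merge 3 vertices and 3 edges, delete both glued faces → V=25, E=61, F=38.
Attach a regular icosahedron (V=12, E=30, F=20) along a 3-gon: merge 3 vertices and 3 edges, delete both glued faces → V=34, E=88, F=56.
Check: V − E + F = 34 − 88 + 56 = 2.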